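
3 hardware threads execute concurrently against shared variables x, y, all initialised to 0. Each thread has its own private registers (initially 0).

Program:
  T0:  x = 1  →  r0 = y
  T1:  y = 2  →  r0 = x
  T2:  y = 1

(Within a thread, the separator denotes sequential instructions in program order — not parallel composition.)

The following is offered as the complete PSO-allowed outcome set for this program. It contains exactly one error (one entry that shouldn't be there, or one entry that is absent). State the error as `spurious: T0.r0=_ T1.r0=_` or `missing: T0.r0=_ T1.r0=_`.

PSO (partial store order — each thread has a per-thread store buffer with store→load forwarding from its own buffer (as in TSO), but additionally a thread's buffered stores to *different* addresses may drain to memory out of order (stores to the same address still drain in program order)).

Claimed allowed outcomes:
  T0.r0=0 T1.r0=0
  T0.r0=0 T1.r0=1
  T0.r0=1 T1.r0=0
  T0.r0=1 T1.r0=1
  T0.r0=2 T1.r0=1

missing: T0.r0=2 T1.r0=0

outcome vector order: (T0.r0,T1.r0)
PSO (6): 00, 01, 10, 11, 20, 21
PSO∖claimed = {20}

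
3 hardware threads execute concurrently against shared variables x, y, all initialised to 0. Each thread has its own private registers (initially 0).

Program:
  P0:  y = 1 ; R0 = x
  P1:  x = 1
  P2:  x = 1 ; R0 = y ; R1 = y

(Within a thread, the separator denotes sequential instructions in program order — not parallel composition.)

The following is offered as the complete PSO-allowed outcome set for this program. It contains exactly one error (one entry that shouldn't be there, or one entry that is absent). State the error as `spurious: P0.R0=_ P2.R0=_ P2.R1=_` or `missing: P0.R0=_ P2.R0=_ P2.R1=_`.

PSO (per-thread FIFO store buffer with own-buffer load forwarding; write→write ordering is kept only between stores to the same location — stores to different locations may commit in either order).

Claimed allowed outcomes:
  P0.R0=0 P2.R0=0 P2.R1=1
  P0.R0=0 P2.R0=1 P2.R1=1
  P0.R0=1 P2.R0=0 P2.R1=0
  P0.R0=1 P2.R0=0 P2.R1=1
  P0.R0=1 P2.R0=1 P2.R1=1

outcome vector order: (P0.R0,P2.R0,P2.R1)
[PSO] allowed = {0/0/0, 0/0/1, 0/1/1, 1/0/0, 1/0/1, 1/1/1}
PSO∖claimed = {0/0/0}

missing: P0.R0=0 P2.R0=0 P2.R1=0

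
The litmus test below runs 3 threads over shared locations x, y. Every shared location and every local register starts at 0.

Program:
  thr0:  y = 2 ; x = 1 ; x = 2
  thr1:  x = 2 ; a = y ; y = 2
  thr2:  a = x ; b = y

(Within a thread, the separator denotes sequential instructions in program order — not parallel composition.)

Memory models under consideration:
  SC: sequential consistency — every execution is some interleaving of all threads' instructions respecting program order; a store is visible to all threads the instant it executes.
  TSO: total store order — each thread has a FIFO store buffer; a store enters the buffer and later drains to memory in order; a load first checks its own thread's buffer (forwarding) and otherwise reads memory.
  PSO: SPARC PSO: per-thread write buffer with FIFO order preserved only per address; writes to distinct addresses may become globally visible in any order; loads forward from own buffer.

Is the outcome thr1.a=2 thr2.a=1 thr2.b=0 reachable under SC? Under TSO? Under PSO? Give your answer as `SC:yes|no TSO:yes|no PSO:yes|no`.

outcome vector order: (thr1.a,thr2.a,thr2.b)
SC (10): (0,0,0) (0,0,2) (0,1,2) (0,2,0) (0,2,2) (2,0,0) (2,0,2) (2,1,2) (2,2,0) (2,2,2)
TSO (10): (0,0,0) (0,0,2) (0,1,2) (0,2,0) (0,2,2) (2,0,0) (2,0,2) (2,1,2) (2,2,0) (2,2,2)
PSO (12): (0,0,0) (0,0,2) (0,1,0) (0,1,2) (0,2,0) (0,2,2) (2,0,0) (2,0,2) (2,1,0) (2,1,2) (2,2,0) (2,2,2)
target (2,1,0) ∈ {PSO}

SC:no TSO:no PSO:yes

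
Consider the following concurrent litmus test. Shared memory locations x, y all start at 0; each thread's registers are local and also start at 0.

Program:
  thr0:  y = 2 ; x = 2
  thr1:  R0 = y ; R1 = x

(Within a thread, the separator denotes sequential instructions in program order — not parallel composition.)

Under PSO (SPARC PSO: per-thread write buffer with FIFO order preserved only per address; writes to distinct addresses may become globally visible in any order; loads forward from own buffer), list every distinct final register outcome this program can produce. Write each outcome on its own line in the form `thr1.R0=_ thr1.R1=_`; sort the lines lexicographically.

thr1.R0=0 thr1.R1=0
thr1.R0=0 thr1.R1=2
thr1.R0=2 thr1.R1=0
thr1.R0=2 thr1.R1=2

outcome vector order: (thr1.R0,thr1.R1)
|PSO outcomes| = 4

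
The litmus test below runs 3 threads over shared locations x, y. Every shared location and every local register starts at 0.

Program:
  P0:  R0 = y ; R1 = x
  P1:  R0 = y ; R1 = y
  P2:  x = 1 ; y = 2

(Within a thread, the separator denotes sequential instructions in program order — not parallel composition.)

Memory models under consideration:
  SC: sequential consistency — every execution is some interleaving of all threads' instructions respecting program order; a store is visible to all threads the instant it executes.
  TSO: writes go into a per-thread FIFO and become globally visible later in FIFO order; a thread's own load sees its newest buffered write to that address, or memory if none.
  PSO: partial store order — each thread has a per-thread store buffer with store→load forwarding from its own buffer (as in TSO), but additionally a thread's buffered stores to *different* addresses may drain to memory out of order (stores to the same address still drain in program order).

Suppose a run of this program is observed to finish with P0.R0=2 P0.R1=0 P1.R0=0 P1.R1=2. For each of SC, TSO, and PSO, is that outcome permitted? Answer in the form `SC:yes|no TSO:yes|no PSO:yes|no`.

outcome vector order: (P0.R0,P0.R1,P1.R0,P1.R1)
SC (9): 0/0/0/0; 0/0/0/2; 0/0/2/2; 0/1/0/0; 0/1/0/2; 0/1/2/2; 2/1/0/0; 2/1/0/2; 2/1/2/2
TSO (9): 0/0/0/0; 0/0/0/2; 0/0/2/2; 0/1/0/0; 0/1/0/2; 0/1/2/2; 2/1/0/0; 2/1/0/2; 2/1/2/2
PSO (12): 0/0/0/0; 0/0/0/2; 0/0/2/2; 0/1/0/0; 0/1/0/2; 0/1/2/2; 2/0/0/0; 2/0/0/2; 2/0/2/2; 2/1/0/0; 2/1/0/2; 2/1/2/2
target 2/0/0/2 ∈ {PSO}

SC:no TSO:no PSO:yes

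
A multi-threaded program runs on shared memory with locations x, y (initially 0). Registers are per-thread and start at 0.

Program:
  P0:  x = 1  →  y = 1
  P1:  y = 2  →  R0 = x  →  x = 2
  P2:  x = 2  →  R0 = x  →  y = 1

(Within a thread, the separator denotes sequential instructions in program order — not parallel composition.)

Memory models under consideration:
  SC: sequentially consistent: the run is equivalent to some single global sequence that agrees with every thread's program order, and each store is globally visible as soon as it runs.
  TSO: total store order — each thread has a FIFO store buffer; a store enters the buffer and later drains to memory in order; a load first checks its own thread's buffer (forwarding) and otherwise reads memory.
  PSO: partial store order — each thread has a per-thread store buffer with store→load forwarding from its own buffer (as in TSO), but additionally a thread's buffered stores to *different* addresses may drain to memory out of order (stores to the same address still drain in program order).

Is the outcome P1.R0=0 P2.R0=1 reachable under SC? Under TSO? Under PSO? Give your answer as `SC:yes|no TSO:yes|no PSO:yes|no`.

outcome vector order: (P1.R0,P2.R0)
under SC → (0,1) (0,2) (1,1) (1,2) (2,1) (2,2)
under TSO → (0,1) (0,2) (1,1) (1,2) (2,1) (2,2)
under PSO → (0,1) (0,2) (1,1) (1,2) (2,1) (2,2)
target (0,1) ∈ {SC,TSO,PSO}

SC:yes TSO:yes PSO:yes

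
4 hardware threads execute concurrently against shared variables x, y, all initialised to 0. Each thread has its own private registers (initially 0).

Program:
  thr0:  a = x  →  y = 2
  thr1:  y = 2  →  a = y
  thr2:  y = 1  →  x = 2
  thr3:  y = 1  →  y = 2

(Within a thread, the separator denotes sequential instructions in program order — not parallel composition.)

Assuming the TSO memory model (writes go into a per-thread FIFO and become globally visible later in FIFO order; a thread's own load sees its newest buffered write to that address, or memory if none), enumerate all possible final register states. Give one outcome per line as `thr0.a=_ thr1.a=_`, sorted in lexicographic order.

thr0.a=0 thr1.a=1
thr0.a=0 thr1.a=2
thr0.a=2 thr1.a=1
thr0.a=2 thr1.a=2

outcome vector order: (thr0.a,thr1.a)
|TSO outcomes| = 4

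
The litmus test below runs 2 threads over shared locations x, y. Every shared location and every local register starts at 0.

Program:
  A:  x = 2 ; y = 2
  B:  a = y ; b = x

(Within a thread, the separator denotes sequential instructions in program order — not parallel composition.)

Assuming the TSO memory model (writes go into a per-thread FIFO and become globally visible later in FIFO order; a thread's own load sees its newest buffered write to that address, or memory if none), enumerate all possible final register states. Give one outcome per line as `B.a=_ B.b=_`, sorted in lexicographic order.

B.a=0 B.b=0
B.a=0 B.b=2
B.a=2 B.b=2

outcome vector order: (B.a,B.b)
|TSO outcomes| = 3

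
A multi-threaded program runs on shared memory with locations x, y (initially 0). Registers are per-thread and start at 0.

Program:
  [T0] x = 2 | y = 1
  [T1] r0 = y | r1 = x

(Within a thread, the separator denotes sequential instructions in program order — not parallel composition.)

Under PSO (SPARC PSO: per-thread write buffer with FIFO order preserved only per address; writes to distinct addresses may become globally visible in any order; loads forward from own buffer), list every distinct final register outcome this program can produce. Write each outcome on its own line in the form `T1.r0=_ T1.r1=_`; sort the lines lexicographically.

outcome vector order: (T1.r0,T1.r1)
|PSO outcomes| = 4

T1.r0=0 T1.r1=0
T1.r0=0 T1.r1=2
T1.r0=1 T1.r1=0
T1.r0=1 T1.r1=2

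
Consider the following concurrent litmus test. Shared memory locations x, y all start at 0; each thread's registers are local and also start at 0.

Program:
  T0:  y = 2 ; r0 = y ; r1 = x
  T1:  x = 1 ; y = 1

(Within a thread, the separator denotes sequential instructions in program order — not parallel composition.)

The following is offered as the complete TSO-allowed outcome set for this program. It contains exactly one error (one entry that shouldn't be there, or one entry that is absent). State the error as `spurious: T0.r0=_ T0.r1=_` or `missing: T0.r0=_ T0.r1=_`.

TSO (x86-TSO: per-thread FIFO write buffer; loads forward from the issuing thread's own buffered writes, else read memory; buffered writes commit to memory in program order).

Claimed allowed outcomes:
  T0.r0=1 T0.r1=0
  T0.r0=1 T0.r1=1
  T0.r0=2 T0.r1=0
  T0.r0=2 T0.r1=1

spurious: T0.r0=1 T0.r1=0

outcome vector order: (T0.r0,T0.r1)
under TSO → 1/1 2/0 2/1
claimed∖TSO = {1/0}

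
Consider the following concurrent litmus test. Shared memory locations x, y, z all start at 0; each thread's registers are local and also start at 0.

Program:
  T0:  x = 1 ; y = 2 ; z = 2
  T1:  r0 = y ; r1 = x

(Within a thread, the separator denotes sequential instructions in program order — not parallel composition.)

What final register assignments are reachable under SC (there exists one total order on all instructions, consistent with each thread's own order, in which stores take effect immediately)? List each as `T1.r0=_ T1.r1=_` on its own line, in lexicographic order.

T1.r0=0 T1.r1=0
T1.r0=0 T1.r1=1
T1.r0=2 T1.r1=1

outcome vector order: (T1.r0,T1.r1)
|SC outcomes| = 3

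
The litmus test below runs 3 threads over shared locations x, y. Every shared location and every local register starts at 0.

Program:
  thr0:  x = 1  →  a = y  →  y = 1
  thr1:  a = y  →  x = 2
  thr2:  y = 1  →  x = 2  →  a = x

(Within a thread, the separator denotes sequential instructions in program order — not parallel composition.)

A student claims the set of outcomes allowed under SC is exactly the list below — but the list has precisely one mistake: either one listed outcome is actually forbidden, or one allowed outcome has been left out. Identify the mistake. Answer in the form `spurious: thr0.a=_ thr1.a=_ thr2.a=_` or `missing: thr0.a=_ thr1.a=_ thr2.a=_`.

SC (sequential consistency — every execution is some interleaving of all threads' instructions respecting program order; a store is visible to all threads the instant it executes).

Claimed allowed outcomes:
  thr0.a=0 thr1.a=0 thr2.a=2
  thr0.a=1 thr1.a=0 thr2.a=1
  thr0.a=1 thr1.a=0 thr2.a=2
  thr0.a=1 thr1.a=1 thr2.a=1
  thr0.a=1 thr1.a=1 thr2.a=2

missing: thr0.a=0 thr1.a=1 thr2.a=2

outcome vector order: (thr0.a,thr1.a,thr2.a)
[SC] allowed = {0/0/2, 0/1/2, 1/0/1, 1/0/2, 1/1/1, 1/1/2}
SC∖claimed = {0/1/2}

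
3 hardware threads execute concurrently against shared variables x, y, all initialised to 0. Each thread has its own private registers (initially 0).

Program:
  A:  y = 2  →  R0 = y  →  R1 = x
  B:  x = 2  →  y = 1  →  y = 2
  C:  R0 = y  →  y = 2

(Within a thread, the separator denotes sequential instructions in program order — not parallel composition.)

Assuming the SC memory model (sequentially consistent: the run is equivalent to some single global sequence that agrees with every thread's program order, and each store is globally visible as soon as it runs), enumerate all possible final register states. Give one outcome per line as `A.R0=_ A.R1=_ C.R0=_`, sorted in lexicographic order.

outcome vector order: (A.R0,A.R1,C.R0)
|SC outcomes| = 9

A.R0=1 A.R1=2 C.R0=0
A.R0=1 A.R1=2 C.R0=1
A.R0=1 A.R1=2 C.R0=2
A.R0=2 A.R1=0 C.R0=0
A.R0=2 A.R1=0 C.R0=1
A.R0=2 A.R1=0 C.R0=2
A.R0=2 A.R1=2 C.R0=0
A.R0=2 A.R1=2 C.R0=1
A.R0=2 A.R1=2 C.R0=2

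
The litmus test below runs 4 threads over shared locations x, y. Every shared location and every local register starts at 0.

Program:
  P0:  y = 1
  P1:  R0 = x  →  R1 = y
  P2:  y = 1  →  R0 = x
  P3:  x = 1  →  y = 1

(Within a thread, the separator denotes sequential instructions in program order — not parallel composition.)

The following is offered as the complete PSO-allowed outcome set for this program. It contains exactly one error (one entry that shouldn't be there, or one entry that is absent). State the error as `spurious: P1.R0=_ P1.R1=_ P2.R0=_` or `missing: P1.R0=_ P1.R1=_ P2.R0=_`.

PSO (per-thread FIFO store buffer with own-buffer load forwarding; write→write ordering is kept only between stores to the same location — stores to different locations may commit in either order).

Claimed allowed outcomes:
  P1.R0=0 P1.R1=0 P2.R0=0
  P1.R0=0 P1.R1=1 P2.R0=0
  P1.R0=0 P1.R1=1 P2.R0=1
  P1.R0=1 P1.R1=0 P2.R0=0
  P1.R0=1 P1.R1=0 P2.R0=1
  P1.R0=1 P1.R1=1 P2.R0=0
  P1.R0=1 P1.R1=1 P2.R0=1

outcome vector order: (P1.R0,P1.R1,P2.R0)
[PSO] allowed = {0/0/0; 0/0/1; 0/1/0; 0/1/1; 1/0/0; 1/0/1; 1/1/0; 1/1/1}
PSO∖claimed = {0/0/1}

missing: P1.R0=0 P1.R1=0 P2.R0=1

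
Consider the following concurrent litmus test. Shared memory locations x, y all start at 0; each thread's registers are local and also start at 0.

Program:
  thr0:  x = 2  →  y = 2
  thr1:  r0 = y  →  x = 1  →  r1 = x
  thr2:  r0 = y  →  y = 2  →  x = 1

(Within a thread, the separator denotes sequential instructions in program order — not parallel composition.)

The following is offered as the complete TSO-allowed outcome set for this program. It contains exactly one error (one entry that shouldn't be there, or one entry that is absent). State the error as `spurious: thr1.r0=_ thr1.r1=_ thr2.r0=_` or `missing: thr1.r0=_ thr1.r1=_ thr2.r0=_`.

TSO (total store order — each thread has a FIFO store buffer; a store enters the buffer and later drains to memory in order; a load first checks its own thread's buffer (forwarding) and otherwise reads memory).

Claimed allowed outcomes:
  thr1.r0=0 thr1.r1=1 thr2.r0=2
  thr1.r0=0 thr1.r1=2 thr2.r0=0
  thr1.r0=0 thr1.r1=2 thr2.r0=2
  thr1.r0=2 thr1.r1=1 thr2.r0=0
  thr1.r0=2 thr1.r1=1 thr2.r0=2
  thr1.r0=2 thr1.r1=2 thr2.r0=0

outcome vector order: (thr1.r0,thr1.r1,thr2.r0)
TSO: 7 outcomes — {(0,1,0); (0,1,2); (0,2,0); (0,2,2); (2,1,0); (2,1,2); (2,2,0)}
TSO∖claimed = {(0,1,0)}

missing: thr1.r0=0 thr1.r1=1 thr2.r0=0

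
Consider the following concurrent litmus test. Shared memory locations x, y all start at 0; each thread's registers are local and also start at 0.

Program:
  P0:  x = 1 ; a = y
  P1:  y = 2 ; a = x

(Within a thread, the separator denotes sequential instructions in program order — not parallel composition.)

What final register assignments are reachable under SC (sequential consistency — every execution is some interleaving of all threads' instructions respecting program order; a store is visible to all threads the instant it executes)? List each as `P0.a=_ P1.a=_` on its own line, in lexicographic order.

P0.a=0 P1.a=1
P0.a=2 P1.a=0
P0.a=2 P1.a=1

outcome vector order: (P0.a,P1.a)
|SC outcomes| = 3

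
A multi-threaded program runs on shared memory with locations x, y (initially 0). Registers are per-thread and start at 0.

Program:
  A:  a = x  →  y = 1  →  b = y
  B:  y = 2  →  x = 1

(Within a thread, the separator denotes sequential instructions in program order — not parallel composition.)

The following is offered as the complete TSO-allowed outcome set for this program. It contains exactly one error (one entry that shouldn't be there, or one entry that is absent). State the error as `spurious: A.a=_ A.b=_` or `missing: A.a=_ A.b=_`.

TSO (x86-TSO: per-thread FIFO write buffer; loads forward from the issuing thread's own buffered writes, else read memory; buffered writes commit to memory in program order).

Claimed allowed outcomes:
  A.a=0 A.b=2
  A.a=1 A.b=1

outcome vector order: (A.a,A.b)
under TSO → (0,1) (0,2) (1,1)
TSO∖claimed = {(0,1)}

missing: A.a=0 A.b=1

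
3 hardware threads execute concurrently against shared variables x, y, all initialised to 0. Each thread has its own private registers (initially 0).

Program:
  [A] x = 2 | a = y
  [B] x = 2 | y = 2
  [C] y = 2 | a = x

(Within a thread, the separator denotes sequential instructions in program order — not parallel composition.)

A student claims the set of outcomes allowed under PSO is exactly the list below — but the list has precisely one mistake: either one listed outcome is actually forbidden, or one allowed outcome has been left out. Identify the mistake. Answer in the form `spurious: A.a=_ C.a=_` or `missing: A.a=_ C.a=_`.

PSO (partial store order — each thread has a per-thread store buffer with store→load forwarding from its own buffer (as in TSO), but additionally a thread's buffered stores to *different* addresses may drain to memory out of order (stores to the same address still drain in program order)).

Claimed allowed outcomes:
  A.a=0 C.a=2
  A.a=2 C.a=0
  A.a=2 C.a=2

missing: A.a=0 C.a=0

outcome vector order: (A.a,C.a)
[PSO] allowed = {0/0 0/2 2/0 2/2}
PSO∖claimed = {0/0}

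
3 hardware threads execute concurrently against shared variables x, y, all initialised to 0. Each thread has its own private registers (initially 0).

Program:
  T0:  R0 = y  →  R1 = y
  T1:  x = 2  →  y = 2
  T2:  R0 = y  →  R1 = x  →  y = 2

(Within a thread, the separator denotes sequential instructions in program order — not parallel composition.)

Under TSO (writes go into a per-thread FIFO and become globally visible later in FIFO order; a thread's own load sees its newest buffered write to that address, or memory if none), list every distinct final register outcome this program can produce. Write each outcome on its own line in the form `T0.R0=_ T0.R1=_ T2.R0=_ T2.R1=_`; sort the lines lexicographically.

outcome vector order: (T0.R0,T0.R1,T2.R0,T2.R1)
|TSO outcomes| = 9

T0.R0=0 T0.R1=0 T2.R0=0 T2.R1=0
T0.R0=0 T0.R1=0 T2.R0=0 T2.R1=2
T0.R0=0 T0.R1=0 T2.R0=2 T2.R1=2
T0.R0=0 T0.R1=2 T2.R0=0 T2.R1=0
T0.R0=0 T0.R1=2 T2.R0=0 T2.R1=2
T0.R0=0 T0.R1=2 T2.R0=2 T2.R1=2
T0.R0=2 T0.R1=2 T2.R0=0 T2.R1=0
T0.R0=2 T0.R1=2 T2.R0=0 T2.R1=2
T0.R0=2 T0.R1=2 T2.R0=2 T2.R1=2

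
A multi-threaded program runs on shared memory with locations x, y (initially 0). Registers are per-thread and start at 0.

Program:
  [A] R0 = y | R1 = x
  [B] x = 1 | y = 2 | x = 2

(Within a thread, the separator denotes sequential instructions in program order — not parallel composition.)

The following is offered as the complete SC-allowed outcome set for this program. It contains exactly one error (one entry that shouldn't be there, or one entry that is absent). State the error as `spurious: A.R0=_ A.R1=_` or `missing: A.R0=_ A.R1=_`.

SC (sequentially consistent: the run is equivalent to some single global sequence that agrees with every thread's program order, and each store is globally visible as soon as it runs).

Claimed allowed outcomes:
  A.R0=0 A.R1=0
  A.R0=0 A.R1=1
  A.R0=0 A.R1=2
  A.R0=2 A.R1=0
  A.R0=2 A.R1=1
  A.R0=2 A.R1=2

spurious: A.R0=2 A.R1=0

outcome vector order: (A.R0,A.R1)
SC: 5 outcomes — {0/0; 0/1; 0/2; 2/1; 2/2}
claimed∖SC = {2/0}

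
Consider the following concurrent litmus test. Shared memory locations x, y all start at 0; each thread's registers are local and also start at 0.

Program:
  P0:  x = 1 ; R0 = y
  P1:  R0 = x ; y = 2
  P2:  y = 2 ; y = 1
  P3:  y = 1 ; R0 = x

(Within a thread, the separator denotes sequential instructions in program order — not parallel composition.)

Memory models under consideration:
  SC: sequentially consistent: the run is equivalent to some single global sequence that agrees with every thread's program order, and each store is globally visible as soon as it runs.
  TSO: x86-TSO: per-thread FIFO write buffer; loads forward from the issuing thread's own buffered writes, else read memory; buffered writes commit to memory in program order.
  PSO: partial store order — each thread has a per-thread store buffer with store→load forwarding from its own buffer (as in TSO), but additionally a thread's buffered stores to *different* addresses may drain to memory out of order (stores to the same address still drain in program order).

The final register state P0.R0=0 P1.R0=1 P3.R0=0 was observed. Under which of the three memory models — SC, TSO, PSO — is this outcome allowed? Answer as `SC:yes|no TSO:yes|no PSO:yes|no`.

SC:no TSO:yes PSO:yes

outcome vector order: (P0.R0,P1.R0,P3.R0)
[SC] allowed = {001; 011; 100; 101; 110; 111; 200; 201; 210; 211}
[TSO] allowed = {000; 001; 010; 011; 100; 101; 110; 111; 200; 201; 210; 211}
[PSO] allowed = {000; 001; 010; 011; 100; 101; 110; 111; 200; 201; 210; 211}
target 010 ∈ {TSO,PSO}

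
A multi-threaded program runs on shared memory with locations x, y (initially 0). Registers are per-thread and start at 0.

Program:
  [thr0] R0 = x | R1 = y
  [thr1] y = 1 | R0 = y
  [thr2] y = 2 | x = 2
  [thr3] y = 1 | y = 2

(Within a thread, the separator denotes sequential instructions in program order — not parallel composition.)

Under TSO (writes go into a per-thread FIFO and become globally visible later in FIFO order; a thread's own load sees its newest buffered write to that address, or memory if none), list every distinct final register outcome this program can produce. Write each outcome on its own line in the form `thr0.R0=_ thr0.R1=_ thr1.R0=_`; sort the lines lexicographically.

outcome vector order: (thr0.R0,thr0.R1,thr1.R0)
|TSO outcomes| = 10

thr0.R0=0 thr0.R1=0 thr1.R0=1
thr0.R0=0 thr0.R1=0 thr1.R0=2
thr0.R0=0 thr0.R1=1 thr1.R0=1
thr0.R0=0 thr0.R1=1 thr1.R0=2
thr0.R0=0 thr0.R1=2 thr1.R0=1
thr0.R0=0 thr0.R1=2 thr1.R0=2
thr0.R0=2 thr0.R1=1 thr1.R0=1
thr0.R0=2 thr0.R1=1 thr1.R0=2
thr0.R0=2 thr0.R1=2 thr1.R0=1
thr0.R0=2 thr0.R1=2 thr1.R0=2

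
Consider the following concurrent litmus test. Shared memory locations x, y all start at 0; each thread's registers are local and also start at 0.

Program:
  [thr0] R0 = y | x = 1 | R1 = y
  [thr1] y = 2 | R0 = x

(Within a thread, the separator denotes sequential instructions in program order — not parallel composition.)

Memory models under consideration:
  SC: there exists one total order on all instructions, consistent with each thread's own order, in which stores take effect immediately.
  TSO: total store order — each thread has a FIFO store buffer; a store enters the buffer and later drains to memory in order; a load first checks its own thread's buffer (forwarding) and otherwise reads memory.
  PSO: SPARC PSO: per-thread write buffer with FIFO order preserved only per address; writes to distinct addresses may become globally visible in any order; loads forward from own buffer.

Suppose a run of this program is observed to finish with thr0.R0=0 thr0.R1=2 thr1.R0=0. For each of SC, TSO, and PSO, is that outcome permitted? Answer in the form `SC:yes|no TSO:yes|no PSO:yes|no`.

SC:yes TSO:yes PSO:yes

outcome vector order: (thr0.R0,thr0.R1,thr1.R0)
SC (5): <0 0 1>, <0 2 0>, <0 2 1>, <2 2 0>, <2 2 1>
TSO (6): <0 0 0>, <0 0 1>, <0 2 0>, <0 2 1>, <2 2 0>, <2 2 1>
PSO (6): <0 0 0>, <0 0 1>, <0 2 0>, <0 2 1>, <2 2 0>, <2 2 1>
target <0 2 0> ∈ {SC,TSO,PSO}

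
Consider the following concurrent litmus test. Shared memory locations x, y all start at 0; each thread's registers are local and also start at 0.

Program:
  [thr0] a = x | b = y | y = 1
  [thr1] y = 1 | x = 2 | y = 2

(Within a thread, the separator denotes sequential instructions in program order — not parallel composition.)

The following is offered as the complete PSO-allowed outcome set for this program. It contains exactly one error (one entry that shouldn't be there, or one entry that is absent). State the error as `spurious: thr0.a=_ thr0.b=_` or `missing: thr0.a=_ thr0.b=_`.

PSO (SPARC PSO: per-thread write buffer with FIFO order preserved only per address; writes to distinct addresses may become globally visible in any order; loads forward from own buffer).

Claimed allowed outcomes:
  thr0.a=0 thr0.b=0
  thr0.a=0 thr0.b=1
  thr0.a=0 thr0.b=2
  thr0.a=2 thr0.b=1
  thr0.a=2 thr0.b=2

outcome vector order: (thr0.a,thr0.b)
PSO: 6 outcomes — {(0,0), (0,1), (0,2), (2,0), (2,1), (2,2)}
PSO∖claimed = {(2,0)}

missing: thr0.a=2 thr0.b=0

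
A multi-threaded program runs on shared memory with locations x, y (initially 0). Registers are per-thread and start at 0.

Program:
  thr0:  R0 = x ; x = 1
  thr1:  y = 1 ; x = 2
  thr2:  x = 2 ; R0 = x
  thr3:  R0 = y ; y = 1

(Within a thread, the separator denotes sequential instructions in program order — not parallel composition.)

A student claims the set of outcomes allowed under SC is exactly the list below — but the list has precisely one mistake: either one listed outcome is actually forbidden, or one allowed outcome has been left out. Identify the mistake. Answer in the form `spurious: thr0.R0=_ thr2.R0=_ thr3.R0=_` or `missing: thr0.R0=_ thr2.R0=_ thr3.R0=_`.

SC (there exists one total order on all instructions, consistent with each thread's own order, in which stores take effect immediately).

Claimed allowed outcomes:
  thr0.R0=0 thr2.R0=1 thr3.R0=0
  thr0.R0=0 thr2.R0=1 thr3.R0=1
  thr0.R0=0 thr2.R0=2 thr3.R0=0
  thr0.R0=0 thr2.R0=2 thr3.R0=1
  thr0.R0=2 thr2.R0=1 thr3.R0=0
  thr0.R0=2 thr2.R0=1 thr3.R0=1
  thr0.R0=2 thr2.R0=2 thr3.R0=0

outcome vector order: (thr0.R0,thr2.R0,thr3.R0)
SC (8): (0,1,0), (0,1,1), (0,2,0), (0,2,1), (2,1,0), (2,1,1), (2,2,0), (2,2,1)
SC∖claimed = {(2,2,1)}

missing: thr0.R0=2 thr2.R0=2 thr3.R0=1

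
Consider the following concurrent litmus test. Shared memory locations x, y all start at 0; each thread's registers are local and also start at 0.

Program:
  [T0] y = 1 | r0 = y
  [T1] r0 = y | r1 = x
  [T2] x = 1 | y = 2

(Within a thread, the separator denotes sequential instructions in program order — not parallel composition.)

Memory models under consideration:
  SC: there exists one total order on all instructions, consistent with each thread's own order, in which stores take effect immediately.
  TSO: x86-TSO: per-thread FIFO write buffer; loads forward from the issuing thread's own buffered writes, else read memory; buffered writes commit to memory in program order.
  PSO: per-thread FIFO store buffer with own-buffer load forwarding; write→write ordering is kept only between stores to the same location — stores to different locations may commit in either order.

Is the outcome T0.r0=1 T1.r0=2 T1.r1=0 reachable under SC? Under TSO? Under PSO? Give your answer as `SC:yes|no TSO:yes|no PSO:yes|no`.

SC:no TSO:no PSO:yes

outcome vector order: (T0.r0,T1.r0,T1.r1)
under SC → 100 101 110 111 121 200 201 210 211 221
under TSO → 100 101 110 111 121 200 201 210 211 221
under PSO → 100 101 110 111 120 121 200 201 210 211 220 221
target 120 ∈ {PSO}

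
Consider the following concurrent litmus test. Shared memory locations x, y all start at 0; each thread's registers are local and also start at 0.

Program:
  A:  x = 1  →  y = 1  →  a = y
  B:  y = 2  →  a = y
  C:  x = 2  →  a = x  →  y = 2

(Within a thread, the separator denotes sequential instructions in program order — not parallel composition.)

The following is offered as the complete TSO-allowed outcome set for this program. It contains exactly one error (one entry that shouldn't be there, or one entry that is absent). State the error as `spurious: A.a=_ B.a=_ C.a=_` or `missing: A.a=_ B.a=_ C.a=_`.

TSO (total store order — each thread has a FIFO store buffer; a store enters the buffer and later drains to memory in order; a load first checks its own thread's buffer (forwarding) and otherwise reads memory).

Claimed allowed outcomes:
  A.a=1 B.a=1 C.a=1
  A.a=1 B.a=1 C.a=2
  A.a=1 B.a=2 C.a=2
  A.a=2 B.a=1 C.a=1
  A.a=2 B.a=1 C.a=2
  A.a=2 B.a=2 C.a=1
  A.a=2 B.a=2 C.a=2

missing: A.a=1 B.a=2 C.a=1

outcome vector order: (A.a,B.a,C.a)
TSO: 8 outcomes — {111, 112, 121, 122, 211, 212, 221, 222}
TSO∖claimed = {121}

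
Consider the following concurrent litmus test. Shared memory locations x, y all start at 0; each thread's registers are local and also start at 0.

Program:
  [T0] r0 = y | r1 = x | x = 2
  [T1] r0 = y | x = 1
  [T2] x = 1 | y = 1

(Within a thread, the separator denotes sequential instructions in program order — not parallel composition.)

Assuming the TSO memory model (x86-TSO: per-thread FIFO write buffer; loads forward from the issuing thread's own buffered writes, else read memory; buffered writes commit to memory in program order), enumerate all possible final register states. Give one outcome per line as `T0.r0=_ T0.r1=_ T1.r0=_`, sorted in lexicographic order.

T0.r0=0 T0.r1=0 T1.r0=0
T0.r0=0 T0.r1=0 T1.r0=1
T0.r0=0 T0.r1=1 T1.r0=0
T0.r0=0 T0.r1=1 T1.r0=1
T0.r0=1 T0.r1=1 T1.r0=0
T0.r0=1 T0.r1=1 T1.r0=1

outcome vector order: (T0.r0,T0.r1,T1.r0)
|TSO outcomes| = 6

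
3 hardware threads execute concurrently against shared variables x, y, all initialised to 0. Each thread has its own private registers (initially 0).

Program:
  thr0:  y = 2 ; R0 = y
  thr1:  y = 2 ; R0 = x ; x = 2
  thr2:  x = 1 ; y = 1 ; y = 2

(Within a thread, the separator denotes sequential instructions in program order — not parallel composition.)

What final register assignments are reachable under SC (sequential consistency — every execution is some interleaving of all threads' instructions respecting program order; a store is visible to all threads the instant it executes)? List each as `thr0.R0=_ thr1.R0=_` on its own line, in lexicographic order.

outcome vector order: (thr0.R0,thr1.R0)
|SC outcomes| = 4

thr0.R0=1 thr1.R0=0
thr0.R0=1 thr1.R0=1
thr0.R0=2 thr1.R0=0
thr0.R0=2 thr1.R0=1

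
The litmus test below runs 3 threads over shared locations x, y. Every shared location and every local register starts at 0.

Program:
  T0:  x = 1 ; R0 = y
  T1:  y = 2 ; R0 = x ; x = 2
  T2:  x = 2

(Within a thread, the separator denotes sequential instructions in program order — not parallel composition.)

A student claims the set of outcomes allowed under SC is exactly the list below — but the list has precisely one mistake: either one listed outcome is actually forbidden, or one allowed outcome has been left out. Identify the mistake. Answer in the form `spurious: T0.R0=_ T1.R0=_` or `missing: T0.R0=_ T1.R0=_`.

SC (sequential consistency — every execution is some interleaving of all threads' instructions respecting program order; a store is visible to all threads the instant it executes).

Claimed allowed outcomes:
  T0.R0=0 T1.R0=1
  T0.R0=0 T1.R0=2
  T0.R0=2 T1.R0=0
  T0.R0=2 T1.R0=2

outcome vector order: (T0.R0,T1.R0)
SC (5): 0/1, 0/2, 2/0, 2/1, 2/2
SC∖claimed = {2/1}

missing: T0.R0=2 T1.R0=1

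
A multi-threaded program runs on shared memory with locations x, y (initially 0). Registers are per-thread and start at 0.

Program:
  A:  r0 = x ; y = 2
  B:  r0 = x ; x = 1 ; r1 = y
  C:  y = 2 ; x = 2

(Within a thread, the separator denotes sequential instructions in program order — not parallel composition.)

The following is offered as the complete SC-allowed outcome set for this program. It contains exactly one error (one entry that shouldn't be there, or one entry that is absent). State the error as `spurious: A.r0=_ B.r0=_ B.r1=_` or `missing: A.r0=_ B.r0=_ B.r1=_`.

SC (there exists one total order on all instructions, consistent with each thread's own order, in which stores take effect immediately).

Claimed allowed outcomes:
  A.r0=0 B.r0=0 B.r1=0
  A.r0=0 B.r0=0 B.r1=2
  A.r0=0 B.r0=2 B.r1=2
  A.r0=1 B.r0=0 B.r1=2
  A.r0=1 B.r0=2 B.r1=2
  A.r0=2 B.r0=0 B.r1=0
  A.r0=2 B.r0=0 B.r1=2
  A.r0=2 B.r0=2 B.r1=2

outcome vector order: (A.r0,B.r0,B.r1)
SC: 9 outcomes — {0/0/0 0/0/2 0/2/2 1/0/0 1/0/2 1/2/2 2/0/0 2/0/2 2/2/2}
SC∖claimed = {1/0/0}

missing: A.r0=1 B.r0=0 B.r1=0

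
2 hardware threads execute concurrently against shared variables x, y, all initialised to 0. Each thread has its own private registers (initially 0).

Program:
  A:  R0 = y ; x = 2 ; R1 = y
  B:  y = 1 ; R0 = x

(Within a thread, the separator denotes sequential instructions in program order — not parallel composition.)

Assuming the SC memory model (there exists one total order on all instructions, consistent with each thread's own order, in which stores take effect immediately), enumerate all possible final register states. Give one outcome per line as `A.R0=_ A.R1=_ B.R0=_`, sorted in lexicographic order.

A.R0=0 A.R1=0 B.R0=2
A.R0=0 A.R1=1 B.R0=0
A.R0=0 A.R1=1 B.R0=2
A.R0=1 A.R1=1 B.R0=0
A.R0=1 A.R1=1 B.R0=2

outcome vector order: (A.R0,A.R1,B.R0)
|SC outcomes| = 5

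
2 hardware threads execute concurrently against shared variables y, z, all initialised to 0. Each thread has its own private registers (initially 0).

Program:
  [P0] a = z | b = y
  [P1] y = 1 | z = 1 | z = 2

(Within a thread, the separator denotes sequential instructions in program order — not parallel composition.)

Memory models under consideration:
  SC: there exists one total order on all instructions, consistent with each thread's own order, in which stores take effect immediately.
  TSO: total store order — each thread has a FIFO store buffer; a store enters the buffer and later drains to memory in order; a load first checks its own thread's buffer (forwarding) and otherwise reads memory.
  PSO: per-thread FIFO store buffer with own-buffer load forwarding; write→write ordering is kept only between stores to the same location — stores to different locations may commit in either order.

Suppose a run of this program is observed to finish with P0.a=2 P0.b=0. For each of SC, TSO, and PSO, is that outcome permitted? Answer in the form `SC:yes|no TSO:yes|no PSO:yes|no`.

SC:no TSO:no PSO:yes

outcome vector order: (P0.a,P0.b)
SC (4): 0/0, 0/1, 1/1, 2/1
TSO (4): 0/0, 0/1, 1/1, 2/1
PSO (6): 0/0, 0/1, 1/0, 1/1, 2/0, 2/1
target 2/0 ∈ {PSO}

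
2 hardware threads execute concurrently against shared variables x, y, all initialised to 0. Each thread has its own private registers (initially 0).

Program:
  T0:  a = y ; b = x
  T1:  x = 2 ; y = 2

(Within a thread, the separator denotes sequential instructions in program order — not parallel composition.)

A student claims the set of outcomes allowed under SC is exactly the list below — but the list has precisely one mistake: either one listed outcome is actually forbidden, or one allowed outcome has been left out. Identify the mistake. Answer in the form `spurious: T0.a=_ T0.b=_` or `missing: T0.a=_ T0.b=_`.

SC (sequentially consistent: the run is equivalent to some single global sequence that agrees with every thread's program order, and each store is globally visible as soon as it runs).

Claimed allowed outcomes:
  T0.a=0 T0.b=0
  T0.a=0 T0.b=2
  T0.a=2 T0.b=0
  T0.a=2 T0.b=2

spurious: T0.a=2 T0.b=0

outcome vector order: (T0.a,T0.b)
SC: 3 outcomes — {00; 02; 22}
claimed∖SC = {20}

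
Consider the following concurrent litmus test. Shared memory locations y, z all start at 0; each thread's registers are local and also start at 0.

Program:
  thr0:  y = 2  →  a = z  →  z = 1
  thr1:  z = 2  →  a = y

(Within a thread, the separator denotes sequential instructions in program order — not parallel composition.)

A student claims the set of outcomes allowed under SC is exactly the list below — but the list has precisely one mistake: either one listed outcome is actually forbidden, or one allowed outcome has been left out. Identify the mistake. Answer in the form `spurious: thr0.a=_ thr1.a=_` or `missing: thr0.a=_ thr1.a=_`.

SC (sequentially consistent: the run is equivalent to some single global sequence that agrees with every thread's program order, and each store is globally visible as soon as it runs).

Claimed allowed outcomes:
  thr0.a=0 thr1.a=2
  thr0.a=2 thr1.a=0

missing: thr0.a=2 thr1.a=2

outcome vector order: (thr0.a,thr1.a)
SC: 3 outcomes — {<0 2>; <2 0>; <2 2>}
SC∖claimed = {<2 2>}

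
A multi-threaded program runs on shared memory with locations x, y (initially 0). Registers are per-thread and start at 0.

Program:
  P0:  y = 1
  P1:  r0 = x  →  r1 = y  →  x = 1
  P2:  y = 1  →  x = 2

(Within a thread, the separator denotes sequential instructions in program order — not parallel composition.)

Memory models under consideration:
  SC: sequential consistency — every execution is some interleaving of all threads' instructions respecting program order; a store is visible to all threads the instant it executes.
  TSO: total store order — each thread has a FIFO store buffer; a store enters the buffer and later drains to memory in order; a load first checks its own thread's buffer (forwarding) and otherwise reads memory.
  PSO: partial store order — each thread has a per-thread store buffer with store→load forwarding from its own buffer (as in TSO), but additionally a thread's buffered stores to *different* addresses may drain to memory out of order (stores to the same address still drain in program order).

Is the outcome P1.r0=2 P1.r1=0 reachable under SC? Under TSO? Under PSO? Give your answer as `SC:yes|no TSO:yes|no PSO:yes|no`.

outcome vector order: (P1.r0,P1.r1)
SC (3): (0,0); (0,1); (2,1)
TSO (3): (0,0); (0,1); (2,1)
PSO (4): (0,0); (0,1); (2,0); (2,1)
target (2,0) ∈ {PSO}

SC:no TSO:no PSO:yes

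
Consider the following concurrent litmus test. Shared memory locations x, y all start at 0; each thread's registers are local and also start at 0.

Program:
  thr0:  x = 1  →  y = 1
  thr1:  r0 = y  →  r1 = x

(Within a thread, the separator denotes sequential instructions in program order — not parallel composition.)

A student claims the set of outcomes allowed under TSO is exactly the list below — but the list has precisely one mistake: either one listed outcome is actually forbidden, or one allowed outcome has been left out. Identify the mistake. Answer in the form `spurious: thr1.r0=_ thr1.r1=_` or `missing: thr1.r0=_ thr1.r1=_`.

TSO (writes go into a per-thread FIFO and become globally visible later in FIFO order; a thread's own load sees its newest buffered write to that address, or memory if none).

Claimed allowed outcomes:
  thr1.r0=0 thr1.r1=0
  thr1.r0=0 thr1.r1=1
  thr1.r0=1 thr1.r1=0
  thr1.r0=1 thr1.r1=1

outcome vector order: (thr1.r0,thr1.r1)
under TSO → <0 0>; <0 1>; <1 1>
claimed∖TSO = {<1 0>}

spurious: thr1.r0=1 thr1.r1=0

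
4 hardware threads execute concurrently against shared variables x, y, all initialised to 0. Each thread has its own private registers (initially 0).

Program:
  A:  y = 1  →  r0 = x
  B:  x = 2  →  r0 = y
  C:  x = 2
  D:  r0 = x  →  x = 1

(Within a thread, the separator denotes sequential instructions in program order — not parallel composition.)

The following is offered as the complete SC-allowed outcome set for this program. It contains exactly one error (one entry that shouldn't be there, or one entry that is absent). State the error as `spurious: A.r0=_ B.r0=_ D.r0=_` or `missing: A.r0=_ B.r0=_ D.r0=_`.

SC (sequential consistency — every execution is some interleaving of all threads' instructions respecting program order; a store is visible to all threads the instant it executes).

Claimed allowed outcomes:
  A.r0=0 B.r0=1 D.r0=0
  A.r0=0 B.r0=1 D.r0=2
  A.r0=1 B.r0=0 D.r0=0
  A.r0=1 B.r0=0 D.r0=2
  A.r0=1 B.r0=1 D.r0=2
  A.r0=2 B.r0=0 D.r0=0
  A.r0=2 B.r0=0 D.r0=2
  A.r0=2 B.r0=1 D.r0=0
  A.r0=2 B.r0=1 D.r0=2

missing: A.r0=1 B.r0=1 D.r0=0

outcome vector order: (A.r0,B.r0,D.r0)
[SC] allowed = {010, 012, 100, 102, 110, 112, 200, 202, 210, 212}
SC∖claimed = {110}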